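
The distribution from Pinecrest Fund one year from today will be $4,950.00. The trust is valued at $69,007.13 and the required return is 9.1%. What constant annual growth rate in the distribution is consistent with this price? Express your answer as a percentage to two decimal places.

P = D₁/(r−g) ⇒ g = r − D₁/P = 0.091 − $4,950.00/$69,007.13 = 0.019268

1.93%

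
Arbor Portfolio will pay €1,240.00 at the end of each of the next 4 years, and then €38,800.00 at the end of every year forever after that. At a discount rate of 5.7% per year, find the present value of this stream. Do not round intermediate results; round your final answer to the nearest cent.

PV of 4-year annuity: €1,240.00 × [1 − (1+0.057)^−4] / 0.057 = 4326.41289
Perpetuity value at year 4: €38,800.00 / 0.057 = 680701.75439
PV of perpetuity: 680701.75439 / (1+0.057)^4 = 545326.89938
Total PV = 4326.41289 + 545326.89938 = 549653.31227

€549653.31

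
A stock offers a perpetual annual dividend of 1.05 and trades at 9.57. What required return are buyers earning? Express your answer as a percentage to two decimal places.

P = C/r ⇒ r = C/P = 1.05/9.57 = 0.109718

10.97%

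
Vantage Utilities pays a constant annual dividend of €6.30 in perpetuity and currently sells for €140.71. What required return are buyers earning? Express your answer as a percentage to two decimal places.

P = C/r ⇒ r = C/P = €6.30/€140.71 = 0.044773

4.48%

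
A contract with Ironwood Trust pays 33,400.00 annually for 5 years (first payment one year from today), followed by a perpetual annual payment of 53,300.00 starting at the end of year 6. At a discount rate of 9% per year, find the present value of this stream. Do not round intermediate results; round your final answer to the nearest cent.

PV of 5-year annuity: 33,400.00 × [1 − (1+0.09)^−5] / 0.09 = 129914.35220
Perpetuity value at year 5: 53,300.00 / 0.09 = 592222.22222
PV of perpetuity: 592222.22222 / (1+0.09)^5 = 384903.80989
Total PV = 129914.35220 + 384903.80989 = 514818.16208

514818.16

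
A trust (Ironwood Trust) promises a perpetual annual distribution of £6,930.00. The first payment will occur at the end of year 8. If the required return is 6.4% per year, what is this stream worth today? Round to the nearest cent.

Value at end of year 7: C / r = £6,930.00 / 0.064 = £108,281.2500
Discount to today: PV = £108,281.2500 / (1 + 0.064)^7 = £108,281.2500 / 1.543801 = £70,139.37

£70139.37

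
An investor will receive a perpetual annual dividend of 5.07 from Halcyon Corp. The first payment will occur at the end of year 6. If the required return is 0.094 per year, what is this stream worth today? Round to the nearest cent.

34.42

Value at end of year 5: C / r = 5.07 / 0.094 = 53.9362
Discount to today: PV = 53.9362 / (1 + 0.094)^5 = 53.9362 / 1.567064 = 34.42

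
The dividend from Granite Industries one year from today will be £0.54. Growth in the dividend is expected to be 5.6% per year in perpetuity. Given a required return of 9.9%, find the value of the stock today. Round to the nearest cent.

£12.56

Growing perpetuity: P = D₁ / (r − g) = £0.5400 / (0.099 − 0.056) = £12.56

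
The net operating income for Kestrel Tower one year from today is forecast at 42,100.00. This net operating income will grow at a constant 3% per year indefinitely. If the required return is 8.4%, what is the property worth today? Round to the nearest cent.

Growing perpetuity: P = D₁ / (r − g) = 42,100.0000 / (0.084 − 0.03) = 779,629.63

779629.63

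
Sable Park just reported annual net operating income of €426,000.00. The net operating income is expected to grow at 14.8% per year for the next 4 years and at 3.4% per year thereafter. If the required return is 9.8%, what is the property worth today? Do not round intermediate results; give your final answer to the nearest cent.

€10131504.02

D_1 = 489048.00000
D_2 = 561427.10400
D_3 = 644518.31539
D_4 = 739907.02607
Terminal value at year 4: TV = D_4×(1+g_2)/(r−g_2) = 765063.86496/0.064 = 11954122.88994
P_0 = D_1/(1+r)^1 + D_2/(1+r)^2 + D_3/(1+r)^3 + D_4/(1+r)^4 + TV/(1+r)^4
    = 445398.90710 + 465681.18885 + 486887.07176 + 509058.61419 + 8224478.23558 = 10131504.01750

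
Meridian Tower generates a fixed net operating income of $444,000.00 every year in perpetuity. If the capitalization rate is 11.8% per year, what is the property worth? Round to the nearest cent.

$3762711.86

Level perpetuity: PV = C / r = $444,000.00 / 0.118 = $3,762,711.86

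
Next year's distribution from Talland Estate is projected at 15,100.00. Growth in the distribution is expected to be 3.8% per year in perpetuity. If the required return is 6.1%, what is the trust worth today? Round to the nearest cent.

656521.74

Growing perpetuity: P = D₁ / (r − g) = 15,100.0000 / (0.061 − 0.038) = 656,521.74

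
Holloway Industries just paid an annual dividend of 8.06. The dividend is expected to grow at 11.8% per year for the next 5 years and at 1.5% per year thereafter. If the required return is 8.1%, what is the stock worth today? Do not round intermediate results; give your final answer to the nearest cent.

D_1 = 9.01108
D_2 = 10.07439
D_3 = 11.26317
D_4 = 12.59222
D_5 = 14.07810
Terminal value at year 5: TV = D_5×(1+g_2)/(r−g_2) = 14.28927/0.066 = 216.50412
P_0 = D_1/(1+r)^1 + D_2/(1+r)^2 + D_3/(1+r)^3 + D_4/(1+r)^4 + D_5/(1+r)^5 + TV/(1+r)^5
    = 8.33587 + 8.62119 + 8.91627 + 9.22146 + 9.53708 + 146.66879 = 191.30066

191.30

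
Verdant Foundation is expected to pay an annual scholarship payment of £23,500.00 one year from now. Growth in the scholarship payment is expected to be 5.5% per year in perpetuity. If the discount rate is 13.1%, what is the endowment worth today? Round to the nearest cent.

Growing perpetuity: P = D₁ / (r − g) = £23,500.0000 / (0.131 − 0.055) = £309,210.53

£309210.53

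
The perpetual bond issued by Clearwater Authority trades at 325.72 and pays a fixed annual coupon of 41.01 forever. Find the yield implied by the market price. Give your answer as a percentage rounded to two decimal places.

12.59%

P = C/r ⇒ r = C/P = 41.01/325.72 = 0.125906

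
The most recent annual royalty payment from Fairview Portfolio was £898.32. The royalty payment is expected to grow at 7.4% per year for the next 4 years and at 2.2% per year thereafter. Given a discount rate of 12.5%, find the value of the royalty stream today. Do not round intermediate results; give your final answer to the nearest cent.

D_1 = 964.79568
D_2 = 1036.19056
D_3 = 1112.86866
D_4 = 1195.22094
Terminal value at year 4: TV = D_4×(1+g_2)/(r−g_2) = 1221.51580/0.103 = 11859.37673
P_0 = D_1/(1+r)^1 + D_2/(1+r)^2 + D_3/(1+r)^3 + D_4/(1+r)^4 + TV/(1+r)^4
    = 857.59616 + 818.71847 + 781.60323 + 746.17055 + 7403.75051 = 10607.83892

£10607.84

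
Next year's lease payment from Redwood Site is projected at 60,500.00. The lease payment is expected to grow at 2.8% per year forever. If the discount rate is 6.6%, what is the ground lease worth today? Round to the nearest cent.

Growing perpetuity: P = D₁ / (r − g) = 60,500.0000 / (0.066 − 0.028) = 1,592,105.26

1592105.26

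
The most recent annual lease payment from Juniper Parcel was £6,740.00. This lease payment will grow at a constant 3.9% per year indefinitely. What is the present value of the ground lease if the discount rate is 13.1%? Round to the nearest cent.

£76118.04

D₁ = D₀ × (1 + g) = £6,740.00 × 1.039 = £7,002.8600
Growing perpetuity: P = D₁ / (r − g) = £7,002.8600 / (0.131 − 0.039) = £76,118.04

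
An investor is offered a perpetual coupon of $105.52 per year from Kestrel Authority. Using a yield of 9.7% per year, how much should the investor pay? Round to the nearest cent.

Level perpetuity: PV = C / r = $105.52 / 0.097 = $1,087.84

$1087.84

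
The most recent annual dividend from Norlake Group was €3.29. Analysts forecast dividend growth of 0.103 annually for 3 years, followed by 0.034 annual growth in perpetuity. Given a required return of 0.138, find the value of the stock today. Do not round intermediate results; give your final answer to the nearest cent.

D_1 = 3.62887
D_2 = 4.00264
D_3 = 4.41492
Terminal value at year 3: TV = D_3×(1+g_2)/(r−g_2) = 4.56502/0.104 = 43.89445
P_0 = D_1/(1+r)^1 + D_2/(1+r)^2 + D_3/(1+r)^3 + TV/(1+r)^3
    = 3.18881 + 3.09074 + 2.99568 + 29.78399 = 39.05922

€39.06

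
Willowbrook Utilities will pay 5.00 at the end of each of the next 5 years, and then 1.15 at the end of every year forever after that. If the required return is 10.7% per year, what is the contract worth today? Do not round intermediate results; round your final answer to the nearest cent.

PV of 5-year annuity: 5.00 × [1 − (1+0.107)^−5] / 0.107 = 18.61980
Perpetuity value at year 5: 1.15 / 0.107 = 10.74766
PV of perpetuity: 10.74766 / (1+0.107)^5 = 6.46511
Total PV = 18.61980 + 6.46511 = 25.08491

25.08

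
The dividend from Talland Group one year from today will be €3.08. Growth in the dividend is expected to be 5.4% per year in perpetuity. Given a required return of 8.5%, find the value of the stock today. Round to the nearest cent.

€99.35

Growing perpetuity: P = D₁ / (r − g) = €3.0800 / (0.085 − 0.054) = €99.35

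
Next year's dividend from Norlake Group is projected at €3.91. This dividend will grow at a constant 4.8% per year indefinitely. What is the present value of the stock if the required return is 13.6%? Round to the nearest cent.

€44.43

Growing perpetuity: P = D₁ / (r − g) = €3.9100 / (0.136 − 0.048) = €44.43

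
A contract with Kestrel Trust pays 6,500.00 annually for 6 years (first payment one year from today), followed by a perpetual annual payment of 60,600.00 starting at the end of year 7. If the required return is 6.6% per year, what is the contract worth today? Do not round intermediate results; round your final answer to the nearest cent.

PV of 6-year annuity: 6,500.00 × [1 − (1+0.066)^−6] / 0.066 = 31368.82877
Perpetuity value at year 6: 60,600.00 / 0.066 = 918181.81818
PV of perpetuity: 918181.81818 / (1+0.066)^6 = 625727.81459
Total PV = 31368.82877 + 625727.81459 = 657096.64336

657096.64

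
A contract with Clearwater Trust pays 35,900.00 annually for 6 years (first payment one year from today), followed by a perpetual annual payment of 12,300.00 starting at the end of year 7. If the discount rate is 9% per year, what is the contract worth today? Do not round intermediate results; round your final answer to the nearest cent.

242534.35

PV of 6-year annuity: 35,900.00 × [1 − (1+0.09)^−6] / 0.09 = 161044.47739
Perpetuity value at year 6: 12,300.00 / 0.09 = 136666.66667
PV of perpetuity: 136666.66667 / (1+0.09)^6 = 81489.86801
Total PV = 161044.47739 + 81489.86801 = 242534.34540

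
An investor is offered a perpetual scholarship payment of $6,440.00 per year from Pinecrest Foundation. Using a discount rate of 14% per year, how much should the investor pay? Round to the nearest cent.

$46000.00

Level perpetuity: PV = C / r = $6,440.00 / 0.14 = $46,000.00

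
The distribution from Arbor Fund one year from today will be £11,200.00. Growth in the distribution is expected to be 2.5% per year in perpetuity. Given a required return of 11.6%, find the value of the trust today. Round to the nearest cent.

Growing perpetuity: P = D₁ / (r − g) = £11,200.0000 / (0.116 − 0.025) = £123,076.92

£123076.92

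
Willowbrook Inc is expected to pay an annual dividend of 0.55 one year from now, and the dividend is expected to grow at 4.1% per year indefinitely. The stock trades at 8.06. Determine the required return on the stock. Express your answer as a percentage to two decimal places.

10.92%

P = D₁/(r − g) ⇒ r = D₁/P + g = 0.5500/8.06 + 0.041 = 0.068238 + 0.041 = 0.109238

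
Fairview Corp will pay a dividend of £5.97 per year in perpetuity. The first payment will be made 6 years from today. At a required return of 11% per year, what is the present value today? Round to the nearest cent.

Value at end of year 5: C / r = £5.97 / 0.11 = £54.2727
Discount to today: PV = £54.2727 / (1 + 0.11)^5 = £54.2727 / 1.685058 = £32.21

£32.21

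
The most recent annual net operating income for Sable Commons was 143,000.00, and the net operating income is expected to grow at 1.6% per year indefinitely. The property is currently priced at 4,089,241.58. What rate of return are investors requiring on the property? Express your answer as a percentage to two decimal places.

5.15%

D₁ = 143,000.00 × 1.016 = 145,288.0000
P = D₁/(r − g) ⇒ r = D₁/P + g = 145,288.0000/4,089,241.58 + 0.016 = 0.035529 + 0.016 = 0.051529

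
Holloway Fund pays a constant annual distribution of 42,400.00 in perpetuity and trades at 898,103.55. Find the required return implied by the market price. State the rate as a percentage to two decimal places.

P = C/r ⇒ r = C/P = 42,400.00/898,103.55 = 0.047211

4.72%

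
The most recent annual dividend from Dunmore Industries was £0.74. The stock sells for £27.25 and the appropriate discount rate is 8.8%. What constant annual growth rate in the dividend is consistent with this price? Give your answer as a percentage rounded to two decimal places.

P = D₀(1+g)/(r−g) ⇒ P(r−g) = D₀(1+g) ⇒ g(P+D₀) = P·r − D₀
g = (P·r − D₀)/(P + D₀) = (£27.25×0.088 − £0.74) / (£27.25 + £0.74) = 0.059235

5.92%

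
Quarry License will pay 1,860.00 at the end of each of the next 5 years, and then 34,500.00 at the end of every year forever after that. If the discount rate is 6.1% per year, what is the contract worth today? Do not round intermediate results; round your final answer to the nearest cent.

PV of 5-year annuity: 1,860.00 × [1 − (1+0.061)^−5] / 0.061 = 7813.72815
Perpetuity value at year 5: 34,500.00 / 0.061 = 565573.77049
PV of perpetuity: 565573.77049 / (1+0.061)^5 = 420641.71609
Total PV = 7813.72815 + 420641.71609 = 428455.44424

428455.44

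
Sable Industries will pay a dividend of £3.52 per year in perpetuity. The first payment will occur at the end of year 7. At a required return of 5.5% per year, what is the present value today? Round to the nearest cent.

£46.42

Value at end of year 6: C / r = £3.52 / 0.055 = £64.0000
Discount to today: PV = £64.0000 / (1 + 0.055)^6 = £64.0000 / 1.378843 = £46.42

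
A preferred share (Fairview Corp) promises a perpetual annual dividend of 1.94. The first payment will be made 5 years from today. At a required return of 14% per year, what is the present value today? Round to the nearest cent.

Value at end of year 4: C / r = 1.94 / 0.14 = 13.8571
Discount to today: PV = 13.8571 / (1 + 0.14)^4 = 13.8571 / 1.688960 = 8.20

8.20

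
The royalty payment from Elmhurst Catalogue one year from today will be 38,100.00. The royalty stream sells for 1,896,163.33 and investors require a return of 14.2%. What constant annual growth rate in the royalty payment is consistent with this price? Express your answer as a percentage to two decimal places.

12.19%

P = D₁/(r−g) ⇒ g = r − D₁/P = 0.142 − 38,100.00/1,896,163.33 = 0.121907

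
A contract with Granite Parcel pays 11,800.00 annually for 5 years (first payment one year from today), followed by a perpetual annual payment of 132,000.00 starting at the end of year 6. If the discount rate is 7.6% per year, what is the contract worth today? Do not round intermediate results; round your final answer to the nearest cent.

PV of 5-year annuity: 11,800.00 × [1 − (1+0.076)^−5] / 0.076 = 47614.88699
Perpetuity value at year 5: 132,000.00 / 0.076 = 1736842.10526
PV of perpetuity: 1736842.10526 / (1+0.076)^5 = 1204200.99654
Total PV = 47614.88699 + 1204200.99654 = 1251815.88353

1251815.88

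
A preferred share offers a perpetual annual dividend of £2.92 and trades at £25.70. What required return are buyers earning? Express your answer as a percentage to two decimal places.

11.36%

P = C/r ⇒ r = C/P = £2.92/£25.70 = 0.113619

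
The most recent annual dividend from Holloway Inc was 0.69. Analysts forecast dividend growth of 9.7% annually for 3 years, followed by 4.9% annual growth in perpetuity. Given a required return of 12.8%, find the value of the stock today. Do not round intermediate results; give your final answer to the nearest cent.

D_1 = 0.75693
D_2 = 0.83035
D_3 = 0.91090
Terminal value at year 3: TV = D_3×(1+g_2)/(r−g_2) = 0.95553/0.079 = 12.09532
P_0 = D_1/(1+r)^1 + D_2/(1+r)^2 + D_3/(1+r)^3 + TV/(1+r)^3
    = 0.67104 + 0.65260 + 0.63466 + 8.42733 = 10.38563

10.39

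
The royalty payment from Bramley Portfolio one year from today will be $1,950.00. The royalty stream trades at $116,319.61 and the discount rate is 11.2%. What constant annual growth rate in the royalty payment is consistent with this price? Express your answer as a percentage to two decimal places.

9.52%

P = D₁/(r−g) ⇒ g = r − D₁/P = 0.112 − $1,950.00/$116,319.61 = 0.095236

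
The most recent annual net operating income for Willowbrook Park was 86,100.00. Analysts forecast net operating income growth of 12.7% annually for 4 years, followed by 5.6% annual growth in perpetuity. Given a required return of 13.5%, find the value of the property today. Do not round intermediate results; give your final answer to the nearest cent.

D_1 = 97034.70000
D_2 = 109358.10690
D_3 = 123246.58648
D_4 = 138898.90296
Terminal value at year 4: TV = D_4×(1+g_2)/(r−g_2) = 146677.24152/0.079 = 1856673.94335
P_0 = D_1/(1+r)^1 + D_2/(1+r)^2 + D_3/(1+r)^3 + D_4/(1+r)^4 + TV/(1+r)^4
    = 85493.12775 + 84890.53302 + 84292.18565 + 83698.05571 + 1118799.32693 = 1457173.22907

1457173.23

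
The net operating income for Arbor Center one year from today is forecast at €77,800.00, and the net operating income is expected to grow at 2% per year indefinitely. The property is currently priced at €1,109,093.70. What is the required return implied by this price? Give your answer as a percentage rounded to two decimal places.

P = D₁/(r − g) ⇒ r = D₁/P + g = €77,800.0000/€1,109,093.70 + 0.02 = 0.070147 + 0.02 = 0.090147

9.01%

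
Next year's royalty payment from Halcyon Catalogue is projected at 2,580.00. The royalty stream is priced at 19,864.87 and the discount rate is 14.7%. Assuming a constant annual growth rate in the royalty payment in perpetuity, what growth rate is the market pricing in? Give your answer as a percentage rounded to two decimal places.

P = D₁/(r−g) ⇒ g = r − D₁/P = 0.147 − 2,580.00/19,864.87 = 0.017122

1.71%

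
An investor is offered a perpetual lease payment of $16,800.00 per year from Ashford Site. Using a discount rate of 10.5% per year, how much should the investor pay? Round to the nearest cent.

Level perpetuity: PV = C / r = $16,800.00 / 0.105 = $160,000.00

$160000.00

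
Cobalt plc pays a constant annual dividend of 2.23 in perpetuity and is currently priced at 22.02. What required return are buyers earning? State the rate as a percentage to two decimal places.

P = C/r ⇒ r = C/P = 2.23/22.02 = 0.101272

10.13%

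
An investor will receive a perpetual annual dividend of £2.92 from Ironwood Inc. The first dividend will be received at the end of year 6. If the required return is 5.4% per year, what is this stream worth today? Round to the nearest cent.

Value at end of year 5: C / r = £2.92 / 0.054 = £54.0741
Discount to today: PV = £54.0741 / (1 + 0.054)^5 = £54.0741 / 1.300778 = £41.57

£41.57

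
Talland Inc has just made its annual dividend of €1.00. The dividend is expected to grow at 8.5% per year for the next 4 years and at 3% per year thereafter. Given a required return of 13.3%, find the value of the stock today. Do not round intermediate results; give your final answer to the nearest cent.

D_1 = 1.08500
D_2 = 1.17722
D_3 = 1.27729
D_4 = 1.38586
Terminal value at year 4: TV = D_4×(1+g_2)/(r−g_2) = 1.42743/0.103 = 13.85859
P_0 = D_1/(1+r)^1 + D_2/(1+r)^2 + D_3/(1+r)^3 + D_4/(1+r)^4 + TV/(1+r)^4
    = 0.95763 + 0.91706 + 0.87821 + 0.84101 + 8.41006 = 12.00398

€12.00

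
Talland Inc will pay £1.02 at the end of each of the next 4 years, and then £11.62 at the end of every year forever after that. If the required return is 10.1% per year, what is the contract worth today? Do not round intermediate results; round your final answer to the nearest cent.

PV of 4-year annuity: £1.02 × [1 − (1+0.101)^−4] / 0.101 = 3.22628
Perpetuity value at year 4: £11.62 / 0.101 = 115.04950
PV of perpetuity: 115.04950 / (1+0.101)^4 = 78.29526
Total PV = 3.22628 + 78.29526 = 81.52154

£81.52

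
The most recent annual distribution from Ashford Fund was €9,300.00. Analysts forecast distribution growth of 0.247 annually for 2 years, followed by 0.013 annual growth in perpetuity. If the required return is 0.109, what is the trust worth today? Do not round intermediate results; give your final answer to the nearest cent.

€146292.69

D_1 = 11597.10000
D_2 = 14461.58370
Terminal value at year 2: TV = D_2×(1+g_2)/(r−g_2) = 14649.58429/0.096 = 152599.83633
P_0 = D_1/(1+r)^1 + D_2/(1+r)^2 + TV/(1+r)^2
    = 10457.25879 + 11758.52274 + 124076.91178 = 146292.69330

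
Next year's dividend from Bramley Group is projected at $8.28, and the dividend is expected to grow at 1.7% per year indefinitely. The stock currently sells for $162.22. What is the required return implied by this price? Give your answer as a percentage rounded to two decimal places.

6.80%

P = D₁/(r − g) ⇒ r = D₁/P + g = $8.2800/$162.22 + 0.017 = 0.051042 + 0.017 = 0.068042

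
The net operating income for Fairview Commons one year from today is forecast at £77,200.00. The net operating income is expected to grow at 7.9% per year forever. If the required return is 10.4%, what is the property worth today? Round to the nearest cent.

£3088000.00

Growing perpetuity: P = D₁ / (r − g) = £77,200.0000 / (0.104 − 0.079) = £3,088,000.00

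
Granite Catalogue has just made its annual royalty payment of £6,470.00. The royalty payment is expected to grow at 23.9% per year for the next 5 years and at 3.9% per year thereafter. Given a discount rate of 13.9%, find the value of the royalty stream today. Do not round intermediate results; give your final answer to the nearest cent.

£144326.14

D_1 = 8016.33000
D_2 = 9932.23287
D_3 = 12306.03653
D_4 = 15247.17926
D_5 = 18891.25510
Terminal value at year 5: TV = D_5×(1+g_2)/(r−g_2) = 19628.01405/0.1 = 196280.14047
P_0 = D_1/(1+r)^1 + D_2/(1+r)^2 + D_3/(1+r)^3 + D_4/(1+r)^4 + D_5/(1+r)^5 + TV/(1+r)^5
    = 7038.04214 + 7655.95629 + 8328.12102 + 9059.29934 + 9854.67241 + 102390.04638 = 144326.13758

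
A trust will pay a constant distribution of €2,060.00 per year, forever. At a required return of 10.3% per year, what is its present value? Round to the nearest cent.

€20000.00

Level perpetuity: PV = C / r = €2,060.00 / 0.103 = €20,000.00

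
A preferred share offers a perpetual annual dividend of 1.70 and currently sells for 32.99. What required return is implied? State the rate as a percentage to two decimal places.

P = C/r ⇒ r = C/P = 1.70/32.99 = 0.051531

5.15%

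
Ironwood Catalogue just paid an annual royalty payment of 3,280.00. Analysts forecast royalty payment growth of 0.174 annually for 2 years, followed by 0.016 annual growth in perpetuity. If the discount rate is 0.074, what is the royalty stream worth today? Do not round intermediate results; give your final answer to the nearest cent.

D_1 = 3850.72000
D_2 = 4520.74528
Terminal value at year 2: TV = D_2×(1+g_2)/(r−g_2) = 4593.07720/0.058 = 79190.98628
P_0 = D_1/(1+r)^1 + D_2/(1+r)^2 + TV/(1+r)^2
    = 3585.40037 + 3919.23653 + 68654.21238 = 76158.84929

76158.85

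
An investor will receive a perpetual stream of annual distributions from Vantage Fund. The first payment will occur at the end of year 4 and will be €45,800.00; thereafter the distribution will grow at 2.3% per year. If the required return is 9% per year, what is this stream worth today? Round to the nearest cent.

€527850.80

Value at end of year 3: C₁ / (r − g) = €45,800.00 / (0.09 − 0.023) = €683,582.0896
Discount to today: PV = €683,582.0896 / (1 + 0.09)^3 = €683,582.0896 / 1.295029 = €527,850.80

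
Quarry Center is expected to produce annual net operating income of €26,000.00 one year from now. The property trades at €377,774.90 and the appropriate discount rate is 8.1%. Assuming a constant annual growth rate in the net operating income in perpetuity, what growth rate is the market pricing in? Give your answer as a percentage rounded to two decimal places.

1.22%

P = D₁/(r−g) ⇒ g = r − D₁/P = 0.081 − €26,000.00/€377,774.90 = 0.012176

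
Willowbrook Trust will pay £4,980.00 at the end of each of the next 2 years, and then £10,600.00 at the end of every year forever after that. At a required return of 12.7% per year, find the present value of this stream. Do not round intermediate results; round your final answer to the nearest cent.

£74053.13

PV of 2-year annuity: £4,980.00 × [1 − (1+0.127)^−2] / 0.127 = 8339.67258
Perpetuity value at year 2: £10,600.00 / 0.127 = 83464.56693
PV of perpetuity: 83464.56693 / (1+0.127)^2 = 65713.45661
Total PV = 8339.67258 + 65713.45661 = 74053.12919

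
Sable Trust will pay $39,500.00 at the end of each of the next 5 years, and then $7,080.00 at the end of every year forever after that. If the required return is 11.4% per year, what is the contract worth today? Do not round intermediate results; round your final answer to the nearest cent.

$180730.29

PV of 5-year annuity: $39,500.00 × [1 − (1+0.114)^−5] / 0.114 = 144530.79649
Perpetuity value at year 5: $7,080.00 / 0.114 = 62105.26316
PV of perpetuity: 62105.26316 / (1+0.114)^5 = 36199.49002
Total PV = 144530.79649 + 36199.49002 = 180730.28650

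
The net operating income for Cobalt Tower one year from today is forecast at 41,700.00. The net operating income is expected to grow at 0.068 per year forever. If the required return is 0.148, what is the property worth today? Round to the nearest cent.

Growing perpetuity: P = D₁ / (r − g) = 41,700.0000 / (0.148 − 0.068) = 521,250.00

521250.00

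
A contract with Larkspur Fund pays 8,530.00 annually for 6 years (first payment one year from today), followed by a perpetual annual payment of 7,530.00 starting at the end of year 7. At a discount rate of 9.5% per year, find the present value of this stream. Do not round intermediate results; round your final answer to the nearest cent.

PV of 6-year annuity: 8,530.00 × [1 − (1+0.095)^−6] / 0.095 = 37701.11046
Perpetuity value at year 6: 7,530.00 / 0.095 = 79263.15789
PV of perpetuity: 79263.15789 / (1+0.095)^6 = 45981.87281
Total PV = 37701.11046 + 45981.87281 = 83682.98327

83682.98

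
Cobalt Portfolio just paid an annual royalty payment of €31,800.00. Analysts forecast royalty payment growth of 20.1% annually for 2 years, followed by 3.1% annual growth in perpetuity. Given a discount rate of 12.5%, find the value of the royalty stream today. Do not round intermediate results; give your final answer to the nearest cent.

D_1 = 38191.80000
D_2 = 45868.35180
Terminal value at year 2: TV = D_2×(1+g_2)/(r−g_2) = 47290.27071/0.094 = 503087.98623
P_0 = D_1/(1+r)^1 + D_2/(1+r)^2 + TV/(1+r)^2
    = 33948.26667 + 36241.66068 + 397501.61875 = 467691.54610

€467691.55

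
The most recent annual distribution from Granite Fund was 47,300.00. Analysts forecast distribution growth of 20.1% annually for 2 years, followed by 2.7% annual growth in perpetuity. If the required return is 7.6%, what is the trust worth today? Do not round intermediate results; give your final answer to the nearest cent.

1346808.38

D_1 = 56807.30000
D_2 = 68225.56730
Terminal value at year 2: TV = D_2×(1+g_2)/(r−g_2) = 70067.65762/0.049 = 1429952.19627
P_0 = D_1/(1+r)^1 + D_2/(1+r)^2 + TV/(1+r)^2
    = 52794.88848 + 58928.12366 + 1235085.36735 = 1346808.37949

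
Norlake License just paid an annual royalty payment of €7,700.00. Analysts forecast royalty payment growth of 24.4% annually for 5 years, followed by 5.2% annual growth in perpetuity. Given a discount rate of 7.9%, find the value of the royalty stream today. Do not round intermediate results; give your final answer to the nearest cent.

D_1 = 9578.80000
D_2 = 11916.02720
D_3 = 14823.53784
D_4 = 18440.48107
D_5 = 22939.95845
Terminal value at year 5: TV = D_5×(1+g_2)/(r−g_2) = 24132.83629/0.027 = 893808.75145
P_0 = D_1/(1+r)^1 + D_2/(1+r)^2 + D_3/(1+r)^3 + D_4/(1+r)^4 + D_5/(1+r)^5 + TV/(1+r)^5
    = 8877.47915 + 10235.01766 + 11800.15011 + 13604.62163 + 15685.03180 + 611135.31310 = 671337.61346

€671337.61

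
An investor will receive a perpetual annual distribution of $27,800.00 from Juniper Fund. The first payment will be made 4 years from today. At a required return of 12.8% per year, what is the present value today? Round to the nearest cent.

Value at end of year 3: C / r = $27,800.00 / 0.128 = $217,187.5000
Discount to today: PV = $217,187.5000 / (1 + 0.128)^3 = $217,187.5000 / 1.435249 = $151,323.90

$151323.90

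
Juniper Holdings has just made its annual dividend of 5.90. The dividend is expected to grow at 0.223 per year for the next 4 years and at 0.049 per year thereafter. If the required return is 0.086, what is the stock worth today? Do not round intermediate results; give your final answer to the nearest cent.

D_1 = 7.21570
D_2 = 8.82480
D_3 = 10.79273
D_4 = 13.19951
Terminal value at year 4: TV = D_4×(1+g_2)/(r−g_2) = 13.84629/0.037 = 374.22397
P_0 = D_1/(1+r)^1 + D_2/(1+r)^2 + D_3/(1+r)^3 + D_4/(1+r)^4 + TV/(1+r)^4
    = 6.64429 + 7.48248 + 8.42640 + 9.48940 + 269.03718 = 301.07974

301.08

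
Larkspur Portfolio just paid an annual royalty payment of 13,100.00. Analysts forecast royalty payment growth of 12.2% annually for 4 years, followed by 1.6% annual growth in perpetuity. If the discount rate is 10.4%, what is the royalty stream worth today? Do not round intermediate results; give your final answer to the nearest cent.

215924.13

D_1 = 14698.20000
D_2 = 16491.38040
D_3 = 18503.32881
D_4 = 20760.73492
Terminal value at year 4: TV = D_4×(1+g_2)/(r−g_2) = 21092.90668/0.088 = 239692.12139
P_0 = D_1/(1+r)^1 + D_2/(1+r)^2 + D_3/(1+r)^3 + D_4/(1+r)^4 + TV/(1+r)^4
    = 13313.58696 + 13530.65631 + 13751.26484 + 13975.47024 + 161353.15642 = 215924.13476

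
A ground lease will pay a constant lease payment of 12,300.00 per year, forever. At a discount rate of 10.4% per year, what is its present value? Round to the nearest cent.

Level perpetuity: PV = C / r = 12,300.00 / 0.104 = 118,269.23

118269.23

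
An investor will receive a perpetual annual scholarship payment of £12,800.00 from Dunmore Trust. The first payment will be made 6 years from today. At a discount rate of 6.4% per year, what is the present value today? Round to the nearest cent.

Value at end of year 5: C / r = £12,800.00 / 0.064 = £200,000.0000
Discount to today: PV = £200,000.0000 / (1 + 0.064)^5 = £200,000.0000 / 1.363666 = £146,663.44

£146663.44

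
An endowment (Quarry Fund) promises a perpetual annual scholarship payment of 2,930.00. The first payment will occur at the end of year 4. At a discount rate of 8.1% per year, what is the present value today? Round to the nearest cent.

Value at end of year 3: C / r = 2,930.00 / 0.081 = 36,172.8395
Discount to today: PV = 36,172.8395 / (1 + 0.081)^3 = 36,172.8395 / 1.263214 = 28,635.55

28635.55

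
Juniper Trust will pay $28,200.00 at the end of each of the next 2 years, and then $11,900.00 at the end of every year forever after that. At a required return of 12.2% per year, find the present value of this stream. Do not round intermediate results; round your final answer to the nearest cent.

$125016.59

PV of 2-year annuity: $28,200.00 × [1 − (1+0.122)^−2] / 0.122 = 47534.48292
Perpetuity value at year 2: $11,900.00 / 0.122 = 97540.98361
PV of perpetuity: 97540.98361 / (1+0.122)^2 = 77482.10606
Total PV = 47534.48292 + 77482.10606 = 125016.58898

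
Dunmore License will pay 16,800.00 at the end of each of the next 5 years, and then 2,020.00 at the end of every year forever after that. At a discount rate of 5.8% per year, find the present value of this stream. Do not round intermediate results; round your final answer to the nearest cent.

PV of 5-year annuity: 16,800.00 × [1 − (1+0.058)^−5] / 0.058 = 71154.41353
Perpetuity value at year 5: 2,020.00 / 0.058 = 34827.58621
PV of perpetuity: 34827.58621 / (1+0.058)^5 = 26272.11506
Total PV = 71154.41353 + 26272.11506 = 97426.52859

97426.53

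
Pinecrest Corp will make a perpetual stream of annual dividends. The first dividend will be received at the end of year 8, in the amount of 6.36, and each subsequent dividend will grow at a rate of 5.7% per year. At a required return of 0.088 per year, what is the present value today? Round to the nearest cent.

113.68

Value at end of year 7: C₁ / (r − g) = 6.36 / (0.088 − 0.057) = 205.1613
Discount to today: PV = 205.1613 / (1 + 0.088)^7 = 205.1613 / 1.804689 = 113.68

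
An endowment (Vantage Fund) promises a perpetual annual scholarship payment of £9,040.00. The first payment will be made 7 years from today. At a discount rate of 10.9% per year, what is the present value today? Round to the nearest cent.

£44581.29

Value at end of year 6: C / r = £9,040.00 / 0.109 = £82,935.7798
Discount to today: PV = £82,935.7798 / (1 + 0.109)^6 = £82,935.7798 / 1.860327 = £44,581.29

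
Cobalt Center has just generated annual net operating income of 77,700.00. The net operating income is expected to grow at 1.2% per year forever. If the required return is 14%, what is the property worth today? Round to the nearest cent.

D₁ = D₀ × (1 + g) = 77,700.00 × 1.012 = 78,632.4000
Growing perpetuity: P = D₁ / (r − g) = 78,632.4000 / (0.14 − 0.012) = 614,315.63

614315.63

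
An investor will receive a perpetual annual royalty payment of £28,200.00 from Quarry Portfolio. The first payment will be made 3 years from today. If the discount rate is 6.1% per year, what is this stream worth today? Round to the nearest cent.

Value at end of year 2: C / r = £28,200.00 / 0.061 = £462,295.0820
Discount to today: PV = £462,295.0820 / (1 + 0.061)^2 = £462,295.0820 / 1.125721 = £410,665.77

£410665.77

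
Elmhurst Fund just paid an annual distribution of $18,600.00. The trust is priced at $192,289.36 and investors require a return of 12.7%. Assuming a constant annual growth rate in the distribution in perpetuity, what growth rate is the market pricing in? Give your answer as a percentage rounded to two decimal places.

P = D₀(1+g)/(r−g) ⇒ P(r−g) = D₀(1+g) ⇒ g(P+D₀) = P·r − D₀
g = (P·r − D₀)/(P + D₀) = ($192,289.36×0.127 − $18,600.00) / ($192,289.36 + $18,600.00) = 0.027601

2.76%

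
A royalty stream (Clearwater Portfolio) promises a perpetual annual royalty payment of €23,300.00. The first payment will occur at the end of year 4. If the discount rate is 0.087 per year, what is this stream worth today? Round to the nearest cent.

Value at end of year 3: C / r = €23,300.00 / 0.087 = €267,816.0920
Discount to today: PV = €267,816.0920 / (1 + 0.087)^3 = €267,816.0920 / 1.284366 = €208,520.15

€208520.15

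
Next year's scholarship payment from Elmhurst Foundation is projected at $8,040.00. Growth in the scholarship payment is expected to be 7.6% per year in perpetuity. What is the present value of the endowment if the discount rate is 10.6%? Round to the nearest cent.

Growing perpetuity: P = D₁ / (r − g) = $8,040.0000 / (0.106 − 0.076) = $268,000.00

$268000.00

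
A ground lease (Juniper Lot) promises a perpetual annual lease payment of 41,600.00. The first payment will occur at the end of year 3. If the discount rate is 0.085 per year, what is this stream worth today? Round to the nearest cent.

415733.41

Value at end of year 2: C / r = 41,600.00 / 0.085 = 489,411.7647
Discount to today: PV = 489,411.7647 / (1 + 0.085)^2 = 489,411.7647 / 1.177225 = 415,733.41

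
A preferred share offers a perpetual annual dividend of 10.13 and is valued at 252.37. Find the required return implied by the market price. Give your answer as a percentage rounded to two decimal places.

4.01%

P = C/r ⇒ r = C/P = 10.13/252.37 = 0.040139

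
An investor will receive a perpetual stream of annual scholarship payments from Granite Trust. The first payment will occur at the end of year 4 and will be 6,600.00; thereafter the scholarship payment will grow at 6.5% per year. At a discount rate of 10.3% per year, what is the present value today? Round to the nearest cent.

129429.66

Value at end of year 3: C₁ / (r − g) = 6,600.00 / (0.103 − 0.065) = 173,684.2105
Discount to today: PV = 173,684.2105 / (1 + 0.103)^3 = 173,684.2105 / 1.341920 = 129,429.66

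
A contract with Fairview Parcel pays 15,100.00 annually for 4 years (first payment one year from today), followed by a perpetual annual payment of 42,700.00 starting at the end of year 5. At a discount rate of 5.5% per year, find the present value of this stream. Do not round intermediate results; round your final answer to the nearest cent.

679621.49

PV of 4-year annuity: 15,100.00 × [1 − (1+0.055)^−4] / 0.055 = 52927.76684
Perpetuity value at year 4: 42,700.00 / 0.055 = 776363.63636
PV of perpetuity: 776363.63636 / (1+0.055)^4 = 626693.72616
Total PV = 52927.76684 + 626693.72616 = 679621.49300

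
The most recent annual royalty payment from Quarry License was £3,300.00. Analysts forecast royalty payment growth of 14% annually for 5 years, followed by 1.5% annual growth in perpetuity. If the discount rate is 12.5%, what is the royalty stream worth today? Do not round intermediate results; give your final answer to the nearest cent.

D_1 = 3762.00000
D_2 = 4288.68000
D_3 = 4889.09520
D_4 = 5573.56853
D_5 = 6353.86812
Terminal value at year 5: TV = D_5×(1+g_2)/(r−g_2) = 6449.17614/0.11 = 58628.87403
P_0 = D_1/(1+r)^1 + D_2/(1+r)^2 + D_3/(1+r)^3 + D_4/(1+r)^4 + D_5/(1+r)^5 + TV/(1+r)^5
    = 3344.00000 + 3388.58667 + 3433.76782 + 3479.55139 + 3525.94541 + 32534.85994 = 49706.71123

£49706.71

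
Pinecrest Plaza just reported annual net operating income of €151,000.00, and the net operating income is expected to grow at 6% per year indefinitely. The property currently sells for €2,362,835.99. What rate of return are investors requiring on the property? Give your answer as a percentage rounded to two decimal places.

D₁ = €151,000.00 × 1.06 = €160,060.0000
P = D₁/(r − g) ⇒ r = D₁/P + g = €160,060.0000/€2,362,835.99 + 0.06 = 0.067741 + 0.06 = 0.127741

12.77%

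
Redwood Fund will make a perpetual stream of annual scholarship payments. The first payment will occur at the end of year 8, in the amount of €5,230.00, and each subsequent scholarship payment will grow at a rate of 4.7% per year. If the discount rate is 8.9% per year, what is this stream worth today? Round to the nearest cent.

Value at end of year 7: C₁ / (r − g) = €5,230.00 / (0.089 − 0.047) = €124,523.8095
Discount to today: PV = €124,523.8095 / (1 + 0.089)^7 = €124,523.8095 / 1.816332 = €68,557.86

€68557.86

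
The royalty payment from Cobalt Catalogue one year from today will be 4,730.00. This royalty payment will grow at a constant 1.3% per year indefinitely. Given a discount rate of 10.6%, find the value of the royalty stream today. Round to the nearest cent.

Growing perpetuity: P = D₁ / (r − g) = 4,730.0000 / (0.106 − 0.013) = 50,860.22

50860.22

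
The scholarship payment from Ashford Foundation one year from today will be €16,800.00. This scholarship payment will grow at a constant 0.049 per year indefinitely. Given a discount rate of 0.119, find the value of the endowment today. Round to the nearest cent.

Growing perpetuity: P = D₁ / (r − g) = €16,800.0000 / (0.119 − 0.049) = €240,000.00

€240000.00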